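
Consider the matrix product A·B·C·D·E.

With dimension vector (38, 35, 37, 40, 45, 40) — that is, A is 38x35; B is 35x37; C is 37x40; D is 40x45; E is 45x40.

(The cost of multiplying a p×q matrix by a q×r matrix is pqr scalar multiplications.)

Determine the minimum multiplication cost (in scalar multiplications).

231000

Adjacent pairs: AB = 38·35·37 = 49210; BC = 35·37·40 = 51800; CD = 37·40·45 = 66600; DE = 40·45·40 = 72000.
Length 3: A..C: k=1: 0+51800+38·35·40=105000; k=2: 49210+0+38·37·40=105450 → min 105000 | B..D: k=2: 0+66600+35·37·45=124875; k=3: 51800+0+35·40·45=114800 → min 114800 | C..E: k=3: 0+72000+37·40·40=131200; k=4: 66600+0+37·45·40=133200 → min 131200.
Length 4: A..D: k=1: 0+114800+38·35·45=174650; k=2: 49210+66600+38·37·45=179080; k=3: 105000+0+38·40·45=173400 → min 173400 | B..E: k=2: 0+131200+35·37·40=183000; k=3: 51800+72000+35·40·40=179800; k=4: 114800+0+35·45·40=177800 → min 177800.
Length 5: A..E: k=1: 0+177800+38·35·40=231000; k=2: 49210+131200+38·37·40=236650; k=3: 105000+72000+38·40·40=237800; k=4: 173400+0+38·45·40=241800 → min 231000.
Optimal order: (A·(((B·C)·D)·E)) with cost 231000.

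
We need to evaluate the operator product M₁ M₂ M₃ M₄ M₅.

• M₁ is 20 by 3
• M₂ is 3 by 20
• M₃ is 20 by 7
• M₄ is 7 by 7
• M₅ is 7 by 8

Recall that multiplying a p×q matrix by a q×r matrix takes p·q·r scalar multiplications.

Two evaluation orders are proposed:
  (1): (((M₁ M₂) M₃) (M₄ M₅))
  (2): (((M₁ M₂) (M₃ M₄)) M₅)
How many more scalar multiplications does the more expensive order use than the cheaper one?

588

Order (1) = (((M₁ M₂) M₃) (M₄ M₅)): (M₁ M₂): 20×3 by 3×20 → 20×20, cost 20·3·20 = 1200; ((M₁ M₂) M₃): 20×20 by 20×7 → 20×7, cost 20·20·7 = 2800; cumulative 4000; (M₄ M₅): 7×7 by 7×8 → 7×8, cost 7·7·8 = 392; (((M₁ M₂) M₃) (M₄ M₅)): 20×7 by 7×8 → 20×8, cost 20·7·8 = 1120; cumulative 5512. Total 5512.
Order (2) = (((M₁ M₂) (M₃ M₄)) M₅): (M₁ M₂): 20×3 by 3×20 → 20×20, cost 20·3·20 = 1200; (M₃ M₄): 20×7 by 7×7 → 20×7, cost 20·7·7 = 980; ((M₁ M₂) (M₃ M₄)): 20×20 by 20×7 → 20×7, cost 20·20·7 = 2800; cumulative 4980; (((M₁ M₂) (M₃ M₄)) M₅): 20×7 by 7×8 → 20×8, cost 20·7·8 = 1120; cumulative 6100. Total 6100.
Difference: |5512 − 6100| = 588.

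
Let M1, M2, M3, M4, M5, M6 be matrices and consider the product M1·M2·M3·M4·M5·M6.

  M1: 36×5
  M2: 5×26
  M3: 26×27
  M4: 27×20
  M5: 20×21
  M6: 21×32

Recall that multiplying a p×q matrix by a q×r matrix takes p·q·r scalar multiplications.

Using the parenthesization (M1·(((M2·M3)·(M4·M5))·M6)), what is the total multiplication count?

(M2·M3): 5×26 by 26×27 → 5×27, cost 5·26·27 = 3510
(M4·M5): 27×20 by 20×21 → 27×21, cost 27·20·21 = 11340
((M2·M3)·(M4·M5)): 5×27 by 27×21 → 5×21, cost 5·27·21 = 2835; cumulative 17685
(((M2·M3)·(M4·M5))·M6): 5×21 by 21×32 → 5×32, cost 5·21·32 = 3360; cumulative 21045
(M1·(((M2·M3)·(M4·M5))·M6)): 36×5 by 5×32 → 36×32, cost 36·5·32 = 5760; cumulative 26805
Total: 26805 scalar multiplications.

26805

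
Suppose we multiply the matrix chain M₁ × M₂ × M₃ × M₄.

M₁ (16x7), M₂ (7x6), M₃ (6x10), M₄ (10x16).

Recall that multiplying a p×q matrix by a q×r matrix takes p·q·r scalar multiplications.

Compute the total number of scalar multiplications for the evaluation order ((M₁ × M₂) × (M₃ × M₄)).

3168

(M₁ × M₂): 16×7 by 7×6 → 16×6, cost 16·7·6 = 672
(M₃ × M₄): 6×10 by 10×16 → 6×16, cost 6·10·16 = 960
((M₁ × M₂) × (M₃ × M₄)): 16×6 by 6×16 → 16×16, cost 16·6·16 = 1536; cumulative 3168
Total: 3168 scalar multiplications.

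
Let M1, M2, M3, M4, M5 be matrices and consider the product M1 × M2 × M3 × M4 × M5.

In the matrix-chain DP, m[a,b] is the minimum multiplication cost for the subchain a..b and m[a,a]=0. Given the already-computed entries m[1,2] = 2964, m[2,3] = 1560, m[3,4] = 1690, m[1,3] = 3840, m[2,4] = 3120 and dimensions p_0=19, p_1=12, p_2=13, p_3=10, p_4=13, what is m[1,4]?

6084

m[1,4] = min over k∈[1,3] of m[1,k]+m[k+1,4]+p_{0}·p_k·p_{4}.
k=1: 0 + 3120 + 19·12·13 = 6084; k=2: 2964 + 1690 + 19·13·13 = 7865; k=3: 3840 + 0 + 19·10·13 = 6310.
Minimum: 6084 at k=1.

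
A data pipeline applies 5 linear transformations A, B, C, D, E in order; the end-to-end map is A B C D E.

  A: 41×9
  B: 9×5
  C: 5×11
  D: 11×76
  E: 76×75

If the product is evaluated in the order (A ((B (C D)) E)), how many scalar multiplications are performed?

86575

(C D): 5×11 by 11×76 → 5×76, cost 5·11·76 = 4180
(B (C D)): 9×5 by 5×76 → 9×76, cost 9·5·76 = 3420; cumulative 7600
((B (C D)) E): 9×76 by 76×75 → 9×75, cost 9·76·75 = 51300; cumulative 58900
(A ((B (C D)) E)): 41×9 by 9×75 → 41×75, cost 41·9·75 = 27675; cumulative 86575
Total: 86575 scalar multiplications.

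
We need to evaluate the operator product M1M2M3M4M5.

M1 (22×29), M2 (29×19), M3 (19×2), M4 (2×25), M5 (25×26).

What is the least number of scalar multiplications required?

4822

Adjacent pairs: M1M2 = 22·29·19 = 12122; M2M3 = 29·19·2 = 1102; M3M4 = 19·2·25 = 950; M4M5 = 2·25·26 = 1300.
Length 3: M1..M3: k=1: 0+1102+22·29·2=2378; k=2: 12122+0+22·19·2=12958 → min 2378 | M2..M4: k=2: 0+950+29·19·25=14725; k=3: 1102+0+29·2·25=2552 → min 2552 | M3..M5: k=3: 0+1300+19·2·26=2288; k=4: 950+0+19·25·26=13300 → min 2288.
Length 4: M1..M4: k=1: 0+2552+22·29·25=18502; k=2: 12122+950+22·19·25=23522; k=3: 2378+0+22·2·25=3478 → min 3478 | M2..M5: k=2: 0+2288+29·19·26=16614; k=3: 1102+1300+29·2·26=3910; k=4: 2552+0+29·25·26=21402 → min 3910.
Length 5: M1..M5: k=1: 0+3910+22·29·26=20498; k=2: 12122+2288+22·19·26=25278; k=3: 2378+1300+22·2·26=4822; k=4: 3478+0+22·25·26=17778 → min 4822.
Optimal order: ((M1(M2M3))(M4M5)) with cost 4822.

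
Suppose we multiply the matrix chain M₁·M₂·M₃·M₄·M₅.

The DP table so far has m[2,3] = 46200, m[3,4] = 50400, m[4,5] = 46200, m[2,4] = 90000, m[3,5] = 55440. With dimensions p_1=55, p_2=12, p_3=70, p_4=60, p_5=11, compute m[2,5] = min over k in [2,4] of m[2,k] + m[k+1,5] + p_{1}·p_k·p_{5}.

62700

m[2,5] = min over k∈[2,4] of m[2,k]+m[k+1,5]+p_{1}·p_k·p_{5}.
k=2: 0 + 55440 + 55·12·11 = 62700; k=3: 46200 + 46200 + 55·70·11 = 134750; k=4: 90000 + 0 + 55·60·11 = 126300.
Minimum: 62700 at k=2.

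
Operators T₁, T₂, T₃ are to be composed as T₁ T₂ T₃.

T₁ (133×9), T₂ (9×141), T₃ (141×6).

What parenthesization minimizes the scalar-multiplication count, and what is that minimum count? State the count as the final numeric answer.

14796

(T₁ (T₂ T₃)): cost 14796.
((T₁ T₂) T₃): cost 281295.
Optimal: (T₁ (T₂ T₃)) with cost 14796.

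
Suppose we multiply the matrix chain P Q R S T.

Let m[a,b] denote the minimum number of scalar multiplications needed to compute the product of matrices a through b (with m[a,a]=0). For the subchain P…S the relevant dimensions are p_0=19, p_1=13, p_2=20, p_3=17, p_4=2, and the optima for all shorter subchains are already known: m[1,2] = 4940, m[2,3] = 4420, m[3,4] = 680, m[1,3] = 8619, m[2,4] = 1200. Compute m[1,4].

m[1,4] = min over k∈[1,3] of m[1,k]+m[k+1,4]+p_{0}·p_k·p_{4}.
k=1: 0 + 1200 + 19·13·2 = 1694; k=2: 4940 + 680 + 19·20·2 = 6380; k=3: 8619 + 0 + 19·17·2 = 9265.
Minimum: 1694 at k=1.

1694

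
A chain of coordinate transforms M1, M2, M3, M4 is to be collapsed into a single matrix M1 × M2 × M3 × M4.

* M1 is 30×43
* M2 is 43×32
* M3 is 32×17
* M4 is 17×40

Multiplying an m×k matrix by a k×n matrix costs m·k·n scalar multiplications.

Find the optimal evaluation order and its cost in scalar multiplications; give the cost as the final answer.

65722

Adjacent pairs: M1M2 = 30·43·32 = 41280; M2M3 = 43·32·17 = 23392; M3M4 = 32·17·40 = 21760.
Length 3: M1..M3: k=1: 0+23392+30·43·17=45322; k=2: 41280+0+30·32·17=57600 → min 45322 | M2..M4: k=2: 0+21760+43·32·40=76800; k=3: 23392+0+43·17·40=52632 → min 52632.
Length 4: M1..M4: k=1: 0+52632+30·43·40=104232; k=2: 41280+21760+30·32·40=101440; k=3: 45322+0+30·17·40=65722 → min 65722.
Optimal parenthesization: ((M1 × (M2 × M3)) × M4) with cost 65722.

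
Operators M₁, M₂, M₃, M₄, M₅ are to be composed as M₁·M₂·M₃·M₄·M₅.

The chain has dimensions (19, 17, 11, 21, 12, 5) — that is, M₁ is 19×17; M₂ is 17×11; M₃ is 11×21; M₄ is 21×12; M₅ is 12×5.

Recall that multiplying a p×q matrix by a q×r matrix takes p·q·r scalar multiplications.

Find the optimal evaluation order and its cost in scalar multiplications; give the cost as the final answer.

Adjacent pairs: M₁M₂ = 19·17·11 = 3553; M₂M₃ = 17·11·21 = 3927; M₃M₄ = 11·21·12 = 2772; M₄M₅ = 21·12·5 = 1260.
Length 3: M₁..M₃: k=1: 0+3927+19·17·21=10710; k=2: 3553+0+19·11·21=7942 → min 7942 | M₂..M₄: k=2: 0+2772+17·11·12=5016; k=3: 3927+0+17·21·12=8211 → min 5016 | M₃..M₅: k=3: 0+1260+11·21·5=2415; k=4: 2772+0+11·12·5=3432 → min 2415.
Length 4: M₁..M₄: k=1: 0+5016+19·17·12=8892; k=2: 3553+2772+19·11·12=8833; k=3: 7942+0+19·21·12=12730 → min 8833 | M₂..M₅: k=2: 0+2415+17·11·5=3350; k=3: 3927+1260+17·21·5=6972; k=4: 5016+0+17·12·5=6036 → min 3350.
Length 5: M₁..M₅: k=1: 0+3350+19·17·5=4965; k=2: 3553+2415+19·11·5=7013; k=3: 7942+1260+19·21·5=11197; k=4: 8833+0+19·12·5=9973 → min 4965.
Optimal parenthesization: (M₁·(M₂·(M₃·(M₄·M₅)))) with cost 4965.

4965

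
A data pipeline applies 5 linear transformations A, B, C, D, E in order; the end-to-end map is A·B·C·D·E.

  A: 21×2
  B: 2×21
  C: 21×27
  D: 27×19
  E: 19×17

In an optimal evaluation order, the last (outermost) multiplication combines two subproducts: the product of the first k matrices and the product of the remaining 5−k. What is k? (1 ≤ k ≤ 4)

1

Adjacent pairs: AB = 21·2·21 = 882; BC = 2·21·27 = 1134; CD = 21·27·19 = 10773; DE = 27·19·17 = 8721.
Length 3: A..C: k=1: 0+1134+21·2·27=2268; k=2: 882+0+21·21·27=12789 → min 2268 | B..D: k=2: 0+10773+2·21·19=11571; k=3: 1134+0+2·27·19=2160 → min 2160 | C..E: k=3: 0+8721+21·27·17=18360; k=4: 10773+0+21·19·17=17556 → min 17556.
Length 4: A..D: k=1: 0+2160+21·2·19=2958; k=2: 882+10773+21·21·19=20034; k=3: 2268+0+21·27·19=13041 → min 2958 | B..E: k=2: 0+17556+2·21·17=18270; k=3: 1134+8721+2·27·17=10773; k=4: 2160+0+2·19·17=2806 → min 2806.
Top-level splits: k=1: (A..A)·(B..E) → 0+2806+21·2·17 = 3520; k=2: (A..B)·(C..E) → 882+17556+21·21·17 = 25935; k=3: (A..C)·(D..E) → 2268+8721+21·27·17 = 20628; k=4: (A..D)·(E..E) → 2958+0+21·19·17 = 9741.
Best split is after A, i.e. k = 1.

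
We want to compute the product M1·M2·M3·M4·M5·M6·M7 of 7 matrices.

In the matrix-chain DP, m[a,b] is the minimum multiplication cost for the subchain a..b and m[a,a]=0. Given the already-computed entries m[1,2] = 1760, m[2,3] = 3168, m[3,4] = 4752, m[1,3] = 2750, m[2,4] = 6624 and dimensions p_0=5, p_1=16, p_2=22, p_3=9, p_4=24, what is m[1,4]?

3830

m[1,4] = min over k∈[1,3] of m[1,k]+m[k+1,4]+p_{0}·p_k·p_{4}.
k=1: 0 + 6624 + 5·16·24 = 8544; k=2: 1760 + 4752 + 5·22·24 = 9152; k=3: 2750 + 0 + 5·9·24 = 3830.
Minimum: 3830 at k=3.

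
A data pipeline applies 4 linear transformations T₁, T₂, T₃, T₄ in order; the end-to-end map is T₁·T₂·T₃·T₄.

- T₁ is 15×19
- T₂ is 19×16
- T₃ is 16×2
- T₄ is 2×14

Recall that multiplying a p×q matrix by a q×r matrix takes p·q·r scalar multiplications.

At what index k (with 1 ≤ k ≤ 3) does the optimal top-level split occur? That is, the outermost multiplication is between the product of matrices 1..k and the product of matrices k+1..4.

3

Adjacent pairs: T₁T₂ = 15·19·16 = 4560; T₂T₃ = 19·16·2 = 608; T₃T₄ = 16·2·14 = 448.
Length 3: T₁..T₃: k=1: 0+608+15·19·2=1178; k=2: 4560+0+15·16·2=5040 → min 1178 | T₂..T₄: k=2: 0+448+19·16·14=4704; k=3: 608+0+19·2·14=1140 → min 1140.
Top-level splits: k=1: (T₁..T₁)·(T₂..T₄) → 0+1140+15·19·14 = 5130; k=2: (T₁..T₂)·(T₃..T₄) → 4560+448+15·16·14 = 8368; k=3: (T₁..T₃)·(T₄..T₄) → 1178+0+15·2·14 = 1598.
Best split is after T₃, i.e. k = 3.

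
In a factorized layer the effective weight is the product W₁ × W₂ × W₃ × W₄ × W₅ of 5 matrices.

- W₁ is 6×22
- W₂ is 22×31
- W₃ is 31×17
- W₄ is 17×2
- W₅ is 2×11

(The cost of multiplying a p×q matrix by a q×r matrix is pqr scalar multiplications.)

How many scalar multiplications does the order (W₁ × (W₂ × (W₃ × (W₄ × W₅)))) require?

15125

(W₄ × W₅): 17×2 by 2×11 → 17×11, cost 17·2·11 = 374
(W₃ × (W₄ × W₅)): 31×17 by 17×11 → 31×11, cost 31·17·11 = 5797; cumulative 6171
(W₂ × (W₃ × (W₄ × W₅))): 22×31 by 31×11 → 22×11, cost 22·31·11 = 7502; cumulative 13673
(W₁ × (W₂ × (W₃ × (W₄ × W₅)))): 6×22 by 22×11 → 6×11, cost 6·22·11 = 1452; cumulative 15125
Total: 15125 scalar multiplications.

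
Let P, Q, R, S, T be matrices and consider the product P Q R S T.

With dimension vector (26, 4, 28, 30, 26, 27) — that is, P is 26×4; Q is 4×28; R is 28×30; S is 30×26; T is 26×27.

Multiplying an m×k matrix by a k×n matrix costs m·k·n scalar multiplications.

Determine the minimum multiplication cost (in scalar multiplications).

12096

Adjacent pairs: PQ = 26·4·28 = 2912; QR = 4·28·30 = 3360; RS = 28·30·26 = 21840; ST = 30·26·27 = 21060.
Length 3: P..R: k=1: 0+3360+26·4·30=6480; k=2: 2912+0+26·28·30=24752 → min 6480 | Q..S: k=2: 0+21840+4·28·26=24752; k=3: 3360+0+4·30·26=6480 → min 6480 | R..T: k=3: 0+21060+28·30·27=43740; k=4: 21840+0+28·26·27=41496 → min 41496.
Length 4: P..S: k=1: 0+6480+26·4·26=9184; k=2: 2912+21840+26·28·26=43680; k=3: 6480+0+26·30·26=26760 → min 9184 | Q..T: k=2: 0+41496+4·28·27=44520; k=3: 3360+21060+4·30·27=27660; k=4: 6480+0+4·26·27=9288 → min 9288.
Length 5: P..T: k=1: 0+9288+26·4·27=12096; k=2: 2912+41496+26·28·27=64064; k=3: 6480+21060+26·30·27=48600; k=4: 9184+0+26·26·27=27436 → min 12096.
Optimal order: (P (((Q R) S) T)) with cost 12096.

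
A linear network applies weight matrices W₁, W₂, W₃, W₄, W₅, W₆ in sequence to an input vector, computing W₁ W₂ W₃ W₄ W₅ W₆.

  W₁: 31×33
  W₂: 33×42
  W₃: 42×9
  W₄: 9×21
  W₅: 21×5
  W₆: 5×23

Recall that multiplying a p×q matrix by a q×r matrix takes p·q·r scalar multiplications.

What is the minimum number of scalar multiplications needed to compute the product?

18445

Adjacent pairs: W₁W₂ = 31·33·42 = 42966; W₂W₃ = 33·42·9 = 12474; W₃W₄ = 42·9·21 = 7938; W₄W₅ = 9·21·5 = 945; W₅W₆ = 21·5·23 = 2415.
Length 3: W₁..W₃: k=1: 0+12474+31·33·9=21681; k=2: 42966+0+31·42·9=54684 → min 21681 | W₂..W₄: k=2: 0+7938+33·42·21=37044; k=3: 12474+0+33·9·21=18711 → min 18711 | W₃..W₅: k=3: 0+945+42·9·5=2835; k=4: 7938+0+42·21·5=12348 → min 2835 | W₄..W₆: k=4: 0+2415+9·21·23=6762; k=5: 945+0+9·5·23=1980 → min 1980.
Length 4: W₁..W₄: k=1: 0+18711+31·33·21=40194; k=2: 42966+7938+31·42·21=78246; k=3: 21681+0+31·9·21=27540 → min 27540 | W₂..W₅: k=2: 0+2835+33·42·5=9765; k=3: 12474+945+33·9·5=14904; k=4: 18711+0+33·21·5=22176 → min 9765 | W₃..W₆: k=3: 0+1980+42·9·23=10674; k=4: 7938+2415+42·21·23=30639; k=5: 2835+0+42·5·23=7665 → min 7665.
Length 5: W₁..W₅: k=1: 0+9765+31·33·5=14880; k=2: 42966+2835+31·42·5=52311; k=3: 21681+945+31·9·5=24021; k=4: 27540+0+31·21·5=30795 → min 14880 | W₂..W₆: k=2: 0+7665+33·42·23=39543; k=3: 12474+1980+33·9·23=21285; k=4: 18711+2415+33·21·23=37065; k=5: 9765+0+33·5·23=13560 → min 13560.
Length 6: W₁..W₆: k=1: 0+13560+31·33·23=37089; k=2: 42966+7665+31·42·23=80577; k=3: 21681+1980+31·9·23=30078; k=4: 27540+2415+31·21·23=44928; k=5: 14880+0+31·5·23=18445 → min 18445.
Optimal order: ((W₁ (W₂ (W₃ (W₄ W₅)))) W₆) with cost 18445.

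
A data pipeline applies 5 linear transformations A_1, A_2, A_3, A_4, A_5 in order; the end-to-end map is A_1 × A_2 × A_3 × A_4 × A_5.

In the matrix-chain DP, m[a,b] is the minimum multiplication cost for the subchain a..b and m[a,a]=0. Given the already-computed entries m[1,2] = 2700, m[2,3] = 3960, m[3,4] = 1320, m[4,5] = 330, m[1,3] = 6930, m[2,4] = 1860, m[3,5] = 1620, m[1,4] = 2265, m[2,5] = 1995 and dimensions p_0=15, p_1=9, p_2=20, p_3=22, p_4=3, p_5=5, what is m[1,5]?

m[1,5] = min over k∈[1,4] of m[1,k]+m[k+1,5]+p_{0}·p_k·p_{5}.
k=1: 0 + 1995 + 15·9·5 = 2670; k=2: 2700 + 1620 + 15·20·5 = 5820; k=3: 6930 + 330 + 15·22·5 = 8910; k=4: 2265 + 0 + 15·3·5 = 2490.
Minimum: 2490 at k=4.

2490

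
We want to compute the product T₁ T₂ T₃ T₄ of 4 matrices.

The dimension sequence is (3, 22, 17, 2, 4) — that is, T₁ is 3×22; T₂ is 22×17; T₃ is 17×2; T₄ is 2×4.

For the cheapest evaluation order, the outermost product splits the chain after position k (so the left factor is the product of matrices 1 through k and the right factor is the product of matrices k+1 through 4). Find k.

3

Adjacent pairs: T₁T₂ = 3·22·17 = 1122; T₂T₃ = 22·17·2 = 748; T₃T₄ = 17·2·4 = 136.
Length 3: T₁..T₃: k=1: 0+748+3·22·2=880; k=2: 1122+0+3·17·2=1224 → min 880 | T₂..T₄: k=2: 0+136+22·17·4=1632; k=3: 748+0+22·2·4=924 → min 924.
Top-level splits: k=1: (T₁..T₁)·(T₂..T₄) → 0+924+3·22·4 = 1188; k=2: (T₁..T₂)·(T₃..T₄) → 1122+136+3·17·4 = 1462; k=3: (T₁..T₃)·(T₄..T₄) → 880+0+3·2·4 = 904.
Best split is after T₃, i.e. k = 3.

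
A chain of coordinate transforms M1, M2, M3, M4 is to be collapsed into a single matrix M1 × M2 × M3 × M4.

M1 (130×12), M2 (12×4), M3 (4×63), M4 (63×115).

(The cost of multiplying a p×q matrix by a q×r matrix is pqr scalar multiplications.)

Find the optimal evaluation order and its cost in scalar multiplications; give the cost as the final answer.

95020

Adjacent pairs: M1M2 = 130·12·4 = 6240; M2M3 = 12·4·63 = 3024; M3M4 = 4·63·115 = 28980.
Length 3: M1..M3: k=1: 0+3024+130·12·63=101304; k=2: 6240+0+130·4·63=39000 → min 39000 | M2..M4: k=2: 0+28980+12·4·115=34500; k=3: 3024+0+12·63·115=89964 → min 34500.
Length 4: M1..M4: k=1: 0+34500+130·12·115=213900; k=2: 6240+28980+130·4·115=95020; k=3: 39000+0+130·63·115=980850 → min 95020.
Optimal parenthesization: ((M1 × M2) × (M3 × M4)) with cost 95020.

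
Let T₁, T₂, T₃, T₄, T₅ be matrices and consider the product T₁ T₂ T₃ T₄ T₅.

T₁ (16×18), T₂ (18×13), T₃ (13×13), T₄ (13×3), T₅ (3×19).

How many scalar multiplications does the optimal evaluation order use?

2985

Adjacent pairs: T₁T₂ = 16·18·13 = 3744; T₂T₃ = 18·13·13 = 3042; T₃T₄ = 13·13·3 = 507; T₄T₅ = 13·3·19 = 741.
Length 3: T₁..T₃: k=1: 0+3042+16·18·13=6786; k=2: 3744+0+16·13·13=6448 → min 6448 | T₂..T₄: k=2: 0+507+18·13·3=1209; k=3: 3042+0+18·13·3=3744 → min 1209 | T₃..T₅: k=3: 0+741+13·13·19=3952; k=4: 507+0+13·3·19=1248 → min 1248.
Length 4: T₁..T₄: k=1: 0+1209+16·18·3=2073; k=2: 3744+507+16·13·3=4875; k=3: 6448+0+16·13·3=7072 → min 2073 | T₂..T₅: k=2: 0+1248+18·13·19=5694; k=3: 3042+741+18·13·19=8229; k=4: 1209+0+18·3·19=2235 → min 2235.
Length 5: T₁..T₅: k=1: 0+2235+16·18·19=7707; k=2: 3744+1248+16·13·19=8944; k=3: 6448+741+16·13·19=11141; k=4: 2073+0+16·3·19=2985 → min 2985.
Optimal order: ((T₁ (T₂ (T₃ T₄))) T₅) with cost 2985.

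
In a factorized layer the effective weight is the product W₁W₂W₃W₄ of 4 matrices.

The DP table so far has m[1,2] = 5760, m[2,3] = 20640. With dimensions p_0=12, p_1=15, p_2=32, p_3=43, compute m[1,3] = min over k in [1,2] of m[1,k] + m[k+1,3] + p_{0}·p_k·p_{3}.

m[1,3] = min over k∈[1,2] of m[1,k]+m[k+1,3]+p_{0}·p_k·p_{3}.
k=1: 0 + 20640 + 12·15·43 = 28380; k=2: 5760 + 0 + 12·32·43 = 22272.
Minimum: 22272 at k=2.

22272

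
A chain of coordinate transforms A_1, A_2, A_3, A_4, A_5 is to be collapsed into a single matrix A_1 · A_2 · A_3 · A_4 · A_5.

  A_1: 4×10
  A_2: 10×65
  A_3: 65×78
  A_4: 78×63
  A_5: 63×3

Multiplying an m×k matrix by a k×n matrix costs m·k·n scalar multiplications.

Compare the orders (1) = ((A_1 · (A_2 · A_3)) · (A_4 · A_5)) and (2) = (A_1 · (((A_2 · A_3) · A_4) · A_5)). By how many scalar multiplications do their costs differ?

32352

Order (1) = ((A_1 · (A_2 · A_3)) · (A_4 · A_5)): (A_2 · A_3): 10×65 by 65×78 → 10×78, cost 10·65·78 = 50700; (A_1 · (A_2 · A_3)): 4×10 by 10×78 → 4×78, cost 4·10·78 = 3120; cumulative 53820; (A_4 · A_5): 78×63 by 63×3 → 78×3, cost 78·63·3 = 14742; ((A_1 · (A_2 · A_3)) · (A_4 · A_5)): 4×78 by 78×3 → 4×3, cost 4·78·3 = 936; cumulative 69498. Total 69498.
Order (2) = (A_1 · (((A_2 · A_3) · A_4) · A_5)): (A_2 · A_3): 10×65 by 65×78 → 10×78, cost 10·65·78 = 50700; ((A_2 · A_3) · A_4): 10×78 by 78×63 → 10×63, cost 10·78·63 = 49140; cumulative 99840; (((A_2 · A_3) · A_4) · A_5): 10×63 by 63×3 → 10×3, cost 10·63·3 = 1890; cumulative 101730; (A_1 · (((A_2 · A_3) · A_4) · A_5)): 4×10 by 10×3 → 4×3, cost 4·10·3 = 120; cumulative 101850. Total 101850.
Difference: |69498 − 101850| = 32352.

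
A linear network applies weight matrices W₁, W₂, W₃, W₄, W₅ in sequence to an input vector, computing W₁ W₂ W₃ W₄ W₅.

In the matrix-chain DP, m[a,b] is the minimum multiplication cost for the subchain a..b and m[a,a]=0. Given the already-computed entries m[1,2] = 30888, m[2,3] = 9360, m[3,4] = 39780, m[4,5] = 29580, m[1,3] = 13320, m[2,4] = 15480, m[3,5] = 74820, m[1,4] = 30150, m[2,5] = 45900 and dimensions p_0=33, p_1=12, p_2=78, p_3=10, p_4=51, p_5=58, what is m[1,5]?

m[1,5] = min over k∈[1,4] of m[1,k]+m[k+1,5]+p_{0}·p_k·p_{5}.
k=1: 0 + 45900 + 33·12·58 = 68868; k=2: 30888 + 74820 + 33·78·58 = 255000; k=3: 13320 + 29580 + 33·10·58 = 62040; k=4: 30150 + 0 + 33·51·58 = 127764.
Minimum: 62040 at k=3.

62040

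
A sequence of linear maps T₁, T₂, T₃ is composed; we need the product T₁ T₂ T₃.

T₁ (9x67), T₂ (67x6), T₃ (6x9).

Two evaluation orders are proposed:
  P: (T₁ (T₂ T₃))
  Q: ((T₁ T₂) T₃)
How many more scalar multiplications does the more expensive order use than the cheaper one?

Order P = (T₁ (T₂ T₃)): (T₂ T₃): 67×6 by 6×9 → 67×9, cost 67·6·9 = 3618; (T₁ (T₂ T₃)): 9×67 by 67×9 → 9×9, cost 9·67·9 = 5427; cumulative 9045. Total 9045.
Order Q = ((T₁ T₂) T₃): (T₁ T₂): 9×67 by 67×6 → 9×6, cost 9·67·6 = 3618; ((T₁ T₂) T₃): 9×6 by 6×9 → 9×9, cost 9·6·9 = 486; cumulative 4104. Total 4104.
Difference: |9045 − 4104| = 4941.

4941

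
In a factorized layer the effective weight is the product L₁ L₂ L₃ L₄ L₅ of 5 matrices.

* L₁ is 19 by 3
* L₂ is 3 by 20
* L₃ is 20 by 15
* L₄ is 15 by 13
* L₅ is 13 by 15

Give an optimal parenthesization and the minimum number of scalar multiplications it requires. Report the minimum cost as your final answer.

2925

Adjacent pairs: L₁L₂ = 19·3·20 = 1140; L₂L₃ = 3·20·15 = 900; L₃L₄ = 20·15·13 = 3900; L₄L₅ = 15·13·15 = 2925.
Length 3: L₁..L₃: k=1: 0+900+19·3·15=1755; k=2: 1140+0+19·20·15=6840 → min 1755 | L₂..L₄: k=2: 0+3900+3·20·13=4680; k=3: 900+0+3·15·13=1485 → min 1485 | L₃..L₅: k=3: 0+2925+20·15·15=7425; k=4: 3900+0+20·13·15=7800 → min 7425.
Length 4: L₁..L₄: k=1: 0+1485+19·3·13=2226; k=2: 1140+3900+19·20·13=9980; k=3: 1755+0+19·15·13=5460 → min 2226 | L₂..L₅: k=2: 0+7425+3·20·15=8325; k=3: 900+2925+3·15·15=4500; k=4: 1485+0+3·13·15=2070 → min 2070.
Length 5: L₁..L₅: k=1: 0+2070+19·3·15=2925; k=2: 1140+7425+19·20·15=14265; k=3: 1755+2925+19·15·15=8955; k=4: 2226+0+19·13·15=5931 → min 2925.
Optimal parenthesization: (L₁ (((L₂ L₃) L₄) L₅)) with cost 2925.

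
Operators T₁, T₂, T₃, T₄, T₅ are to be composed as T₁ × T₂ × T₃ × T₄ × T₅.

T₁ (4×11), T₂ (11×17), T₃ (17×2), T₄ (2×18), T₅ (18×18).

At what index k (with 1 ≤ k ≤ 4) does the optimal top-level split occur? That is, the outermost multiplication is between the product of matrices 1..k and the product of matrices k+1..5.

3

Adjacent pairs: T₁T₂ = 4·11·17 = 748; T₂T₃ = 11·17·2 = 374; T₃T₄ = 17·2·18 = 612; T₄T₅ = 2·18·18 = 648.
Length 3: T₁..T₃: k=1: 0+374+4·11·2=462; k=2: 748+0+4·17·2=884 → min 462 | T₂..T₄: k=2: 0+612+11·17·18=3978; k=3: 374+0+11·2·18=770 → min 770 | T₃..T₅: k=3: 0+648+17·2·18=1260; k=4: 612+0+17·18·18=6120 → min 1260.
Length 4: T₁..T₄: k=1: 0+770+4·11·18=1562; k=2: 748+612+4·17·18=2584; k=3: 462+0+4·2·18=606 → min 606 | T₂..T₅: k=2: 0+1260+11·17·18=4626; k=3: 374+648+11·2·18=1418; k=4: 770+0+11·18·18=4334 → min 1418.
Top-level splits: k=1: (T₁..T₁)·(T₂..T₅) → 0+1418+4·11·18 = 2210; k=2: (T₁..T₂)·(T₃..T₅) → 748+1260+4·17·18 = 3232; k=3: (T₁..T₃)·(T₄..T₅) → 462+648+4·2·18 = 1254; k=4: (T₁..T₄)·(T₅..T₅) → 606+0+4·18·18 = 1902.
Best split is after T₃, i.e. k = 3.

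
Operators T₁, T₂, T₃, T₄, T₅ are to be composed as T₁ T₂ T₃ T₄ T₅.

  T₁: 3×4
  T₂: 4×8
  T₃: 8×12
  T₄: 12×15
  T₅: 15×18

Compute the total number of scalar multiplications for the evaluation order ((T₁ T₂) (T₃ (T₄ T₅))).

(T₁ T₂): 3×4 by 4×8 → 3×8, cost 3·4·8 = 96
(T₄ T₅): 12×15 by 15×18 → 12×18, cost 12·15·18 = 3240
(T₃ (T₄ T₅)): 8×12 by 12×18 → 8×18, cost 8·12·18 = 1728; cumulative 4968
((T₁ T₂) (T₃ (T₄ T₅))): 3×8 by 8×18 → 3×18, cost 3·8·18 = 432; cumulative 5496
Total: 5496 scalar multiplications.

5496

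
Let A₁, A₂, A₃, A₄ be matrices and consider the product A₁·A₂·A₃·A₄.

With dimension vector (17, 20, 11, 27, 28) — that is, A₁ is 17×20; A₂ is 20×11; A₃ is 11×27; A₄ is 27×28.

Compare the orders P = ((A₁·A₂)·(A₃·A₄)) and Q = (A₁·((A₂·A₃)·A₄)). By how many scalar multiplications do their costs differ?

13288

Order P = ((A₁·A₂)·(A₃·A₄)): (A₁·A₂): 17×20 by 20×11 → 17×11, cost 17·20·11 = 3740; (A₃·A₄): 11×27 by 27×28 → 11×28, cost 11·27·28 = 8316; ((A₁·A₂)·(A₃·A₄)): 17×11 by 11×28 → 17×28, cost 17·11·28 = 5236; cumulative 17292. Total 17292.
Order Q = (A₁·((A₂·A₃)·A₄)): (A₂·A₃): 20×11 by 11×27 → 20×27, cost 20·11·27 = 5940; ((A₂·A₃)·A₄): 20×27 by 27×28 → 20×28, cost 20·27·28 = 15120; cumulative 21060; (A₁·((A₂·A₃)·A₄)): 17×20 by 20×28 → 17×28, cost 17·20·28 = 9520; cumulative 30580. Total 30580.
Difference: |17292 − 30580| = 13288.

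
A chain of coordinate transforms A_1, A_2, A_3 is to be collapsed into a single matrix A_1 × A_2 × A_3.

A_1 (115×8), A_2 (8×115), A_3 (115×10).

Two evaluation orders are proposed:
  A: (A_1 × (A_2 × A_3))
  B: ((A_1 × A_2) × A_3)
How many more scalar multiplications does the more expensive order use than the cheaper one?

Order A = (A_1 × (A_2 × A_3)): (A_2 × A_3): 8×115 by 115×10 → 8×10, cost 8·115·10 = 9200; (A_1 × (A_2 × A_3)): 115×8 by 8×10 → 115×10, cost 115·8·10 = 9200; cumulative 18400. Total 18400.
Order B = ((A_1 × A_2) × A_3): (A_1 × A_2): 115×8 by 8×115 → 115×115, cost 115·8·115 = 105800; ((A_1 × A_2) × A_3): 115×115 by 115×10 → 115×10, cost 115·115·10 = 132250; cumulative 238050. Total 238050.
Difference: |18400 − 238050| = 219650.

219650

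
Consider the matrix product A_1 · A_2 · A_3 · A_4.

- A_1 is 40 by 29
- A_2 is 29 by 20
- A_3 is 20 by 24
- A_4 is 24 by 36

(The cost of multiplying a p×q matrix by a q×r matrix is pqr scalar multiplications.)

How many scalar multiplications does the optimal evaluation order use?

69280

Adjacent pairs: A_1A_2 = 40·29·20 = 23200; A_2A_3 = 29·20·24 = 13920; A_3A_4 = 20·24·36 = 17280.
Length 3: A_1..A_3: k=1: 0+13920+40·29·24=41760; k=2: 23200+0+40·20·24=42400 → min 41760 | A_2..A_4: k=2: 0+17280+29·20·36=38160; k=3: 13920+0+29·24·36=38976 → min 38160.
Length 4: A_1..A_4: k=1: 0+38160+40·29·36=79920; k=2: 23200+17280+40·20·36=69280; k=3: 41760+0+40·24·36=76320 → min 69280.
Optimal order: ((A_1 · A_2) · (A_3 · A_4)) with cost 69280.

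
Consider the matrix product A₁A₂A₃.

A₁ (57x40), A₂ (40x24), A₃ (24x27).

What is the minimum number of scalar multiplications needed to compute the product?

Order (A₁(A₂A₃)): (A₂A₃): 40×24 by 24×27 → 40×27, cost 40·24·27 = 25920; (A₁(A₂A₃)): 57×40 by 40×27 → 57×27, cost 57·40·27 = 61560; cumulative 87480. Total 87480.
Order ((A₁A₂)A₃): (A₁A₂): 57×40 by 40×24 → 57×24, cost 57·40·24 = 54720; ((A₁A₂)A₃): 57×24 by 24×27 → 57×27, cost 57·24·27 = 36936; cumulative 91656. Total 91656.
Minimum: 87480.

87480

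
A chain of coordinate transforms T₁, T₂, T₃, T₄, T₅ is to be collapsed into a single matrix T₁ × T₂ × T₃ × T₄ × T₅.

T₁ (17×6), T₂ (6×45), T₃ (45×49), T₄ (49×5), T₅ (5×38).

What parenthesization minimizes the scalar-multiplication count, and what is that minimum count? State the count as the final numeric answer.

Adjacent pairs: T₁T₂ = 17·6·45 = 4590; T₂T₃ = 6·45·49 = 13230; T₃T₄ = 45·49·5 = 11025; T₄T₅ = 49·5·38 = 9310.
Length 3: T₁..T₃: k=1: 0+13230+17·6·49=18228; k=2: 4590+0+17·45·49=42075 → min 18228 | T₂..T₄: k=2: 0+11025+6·45·5=12375; k=3: 13230+0+6·49·5=14700 → min 12375 | T₃..T₅: k=3: 0+9310+45·49·38=93100; k=4: 11025+0+45·5·38=19575 → min 19575.
Length 4: T₁..T₄: k=1: 0+12375+17·6·5=12885; k=2: 4590+11025+17·45·5=19440; k=3: 18228+0+17·49·5=22393 → min 12885 | T₂..T₅: k=2: 0+19575+6·45·38=29835; k=3: 13230+9310+6·49·38=33712; k=4: 12375+0+6·5·38=13515 → min 13515.
Length 5: T₁..T₅: k=1: 0+13515+17·6·38=17391; k=2: 4590+19575+17·45·38=53235; k=3: 18228+9310+17·49·38=59192; k=4: 12885+0+17·5·38=16115 → min 16115.
Optimal parenthesization: ((T₁ × (T₂ × (T₃ × T₄))) × T₅) with cost 16115.

16115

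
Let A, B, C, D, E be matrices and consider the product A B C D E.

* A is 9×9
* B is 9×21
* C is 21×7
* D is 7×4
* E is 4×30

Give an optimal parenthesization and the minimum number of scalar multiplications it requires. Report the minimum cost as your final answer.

Adjacent pairs: AB = 9·9·21 = 1701; BC = 9·21·7 = 1323; CD = 21·7·4 = 588; DE = 7·4·30 = 840.
Length 3: A..C: k=1: 0+1323+9·9·7=1890; k=2: 1701+0+9·21·7=3024 → min 1890 | B..D: k=2: 0+588+9·21·4=1344; k=3: 1323+0+9·7·4=1575 → min 1344 | C..E: k=3: 0+840+21·7·30=5250; k=4: 588+0+21·4·30=3108 → min 3108.
Length 4: A..D: k=1: 0+1344+9·9·4=1668; k=2: 1701+588+9·21·4=3045; k=3: 1890+0+9·7·4=2142 → min 1668 | B..E: k=2: 0+3108+9·21·30=8778; k=3: 1323+840+9·7·30=4053; k=4: 1344+0+9·4·30=2424 → min 2424.
Length 5: A..E: k=1: 0+2424+9·9·30=4854; k=2: 1701+3108+9·21·30=10479; k=3: 1890+840+9·7·30=4620; k=4: 1668+0+9·4·30=2748 → min 2748.
Optimal parenthesization: ((A (B (C D))) E) with cost 2748.

2748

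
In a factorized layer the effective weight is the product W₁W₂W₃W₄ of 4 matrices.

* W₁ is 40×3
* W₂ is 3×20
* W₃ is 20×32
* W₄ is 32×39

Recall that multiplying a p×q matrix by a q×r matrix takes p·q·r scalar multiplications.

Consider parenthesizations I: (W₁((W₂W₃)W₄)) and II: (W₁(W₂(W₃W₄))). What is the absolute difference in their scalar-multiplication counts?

Order I = (W₁((W₂W₃)W₄)): (W₂W₃): 3×20 by 20×32 → 3×32, cost 3·20·32 = 1920; ((W₂W₃)W₄): 3×32 by 32×39 → 3×39, cost 3·32·39 = 3744; cumulative 5664; (W₁((W₂W₃)W₄)): 40×3 by 3×39 → 40×39, cost 40·3·39 = 4680; cumulative 10344. Total 10344.
Order II = (W₁(W₂(W₃W₄))): (W₃W₄): 20×32 by 32×39 → 20×39, cost 20·32·39 = 24960; (W₂(W₃W₄)): 3×20 by 20×39 → 3×39, cost 3·20·39 = 2340; cumulative 27300; (W₁(W₂(W₃W₄))): 40×3 by 3×39 → 40×39, cost 40·3·39 = 4680; cumulative 31980. Total 31980.
Difference: |10344 − 31980| = 21636.

21636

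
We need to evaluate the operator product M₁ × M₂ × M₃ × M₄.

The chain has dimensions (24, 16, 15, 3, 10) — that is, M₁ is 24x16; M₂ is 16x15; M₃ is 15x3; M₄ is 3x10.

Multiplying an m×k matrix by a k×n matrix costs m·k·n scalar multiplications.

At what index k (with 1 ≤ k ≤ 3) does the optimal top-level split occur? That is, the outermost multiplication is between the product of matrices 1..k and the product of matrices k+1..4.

Adjacent pairs: M₁M₂ = 24·16·15 = 5760; M₂M₃ = 16·15·3 = 720; M₃M₄ = 15·3·10 = 450.
Length 3: M₁..M₃: k=1: 0+720+24·16·3=1872; k=2: 5760+0+24·15·3=6840 → min 1872 | M₂..M₄: k=2: 0+450+16·15·10=2850; k=3: 720+0+16·3·10=1200 → min 1200.
Top-level splits: k=1: (M₁..M₁)·(M₂..M₄) → 0+1200+24·16·10 = 5040; k=2: (M₁..M₂)·(M₃..M₄) → 5760+450+24·15·10 = 9810; k=3: (M₁..M₃)·(M₄..M₄) → 1872+0+24·3·10 = 2592.
Best split is after M₃, i.e. k = 3.

3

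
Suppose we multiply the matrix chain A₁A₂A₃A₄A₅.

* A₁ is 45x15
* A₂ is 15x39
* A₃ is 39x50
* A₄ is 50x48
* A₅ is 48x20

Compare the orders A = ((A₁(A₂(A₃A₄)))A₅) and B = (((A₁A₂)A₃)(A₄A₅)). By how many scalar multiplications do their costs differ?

Order A = ((A₁(A₂(A₃A₄)))A₅): (A₃A₄): 39×50 by 50×48 → 39×48, cost 39·50·48 = 93600; (A₂(A₃A₄)): 15×39 by 39×48 → 15×48, cost 15·39·48 = 28080; cumulative 121680; (A₁(A₂(A₃A₄))): 45×15 by 15×48 → 45×48, cost 45·15·48 = 32400; cumulative 154080; ((A₁(A₂(A₃A₄)))A₅): 45×48 by 48×20 → 45×20, cost 45·48·20 = 43200; cumulative 197280. Total 197280.
Order B = (((A₁A₂)A₃)(A₄A₅)): (A₁A₂): 45×15 by 15×39 → 45×39, cost 45·15·39 = 26325; ((A₁A₂)A₃): 45×39 by 39×50 → 45×50, cost 45·39·50 = 87750; cumulative 114075; (A₄A₅): 50×48 by 48×20 → 50×20, cost 50·48·20 = 48000; (((A₁A₂)A₃)(A₄A₅)): 45×50 by 50×20 → 45×20, cost 45·50·20 = 45000; cumulative 207075. Total 207075.
Difference: |197280 − 207075| = 9795.

9795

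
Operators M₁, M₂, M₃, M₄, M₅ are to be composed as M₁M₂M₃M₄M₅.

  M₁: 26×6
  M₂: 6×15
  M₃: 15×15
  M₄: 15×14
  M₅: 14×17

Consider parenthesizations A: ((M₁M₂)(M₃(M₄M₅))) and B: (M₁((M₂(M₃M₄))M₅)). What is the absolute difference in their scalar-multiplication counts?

7875

Order A = ((M₁M₂)(M₃(M₄M₅))): (M₁M₂): 26×6 by 6×15 → 26×15, cost 26·6·15 = 2340; (M₄M₅): 15×14 by 14×17 → 15×17, cost 15·14·17 = 3570; (M₃(M₄M₅)): 15×15 by 15×17 → 15×17, cost 15·15·17 = 3825; cumulative 7395; ((M₁M₂)(M₃(M₄M₅))): 26×15 by 15×17 → 26×17, cost 26·15·17 = 6630; cumulative 16365. Total 16365.
Order B = (M₁((M₂(M₃M₄))M₅)): (M₃M₄): 15×15 by 15×14 → 15×14, cost 15·15·14 = 3150; (M₂(M₃M₄)): 6×15 by 15×14 → 6×14, cost 6·15·14 = 1260; cumulative 4410; ((M₂(M₃M₄))M₅): 6×14 by 14×17 → 6×17, cost 6·14·17 = 1428; cumulative 5838; (M₁((M₂(M₃M₄))M₅)): 26×6 by 6×17 → 26×17, cost 26·6·17 = 2652; cumulative 8490. Total 8490.
Difference: |16365 − 8490| = 7875.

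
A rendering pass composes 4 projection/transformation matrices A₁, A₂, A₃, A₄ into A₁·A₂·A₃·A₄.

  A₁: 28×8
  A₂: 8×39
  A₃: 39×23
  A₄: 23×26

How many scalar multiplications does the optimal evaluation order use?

Adjacent pairs: A₁A₂ = 28·8·39 = 8736; A₂A₃ = 8·39·23 = 7176; A₃A₄ = 39·23·26 = 23322.
Length 3: A₁..A₃: k=1: 0+7176+28·8·23=12328; k=2: 8736+0+28·39·23=33852 → min 12328 | A₂..A₄: k=2: 0+23322+8·39·26=31434; k=3: 7176+0+8·23·26=11960 → min 11960.
Length 4: A₁..A₄: k=1: 0+11960+28·8·26=17784; k=2: 8736+23322+28·39·26=60450; k=3: 12328+0+28·23·26=29072 → min 17784.
Optimal order: (A₁·((A₂·A₃)·A₄)) with cost 17784.

17784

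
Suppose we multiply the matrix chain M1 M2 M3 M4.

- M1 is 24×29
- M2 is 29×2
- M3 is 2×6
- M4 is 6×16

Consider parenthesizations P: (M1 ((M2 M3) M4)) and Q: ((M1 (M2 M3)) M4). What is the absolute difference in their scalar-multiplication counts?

7440

Order P = (M1 ((M2 M3) M4)): (M2 M3): 29×2 by 2×6 → 29×6, cost 29·2·6 = 348; ((M2 M3) M4): 29×6 by 6×16 → 29×16, cost 29·6·16 = 2784; cumulative 3132; (M1 ((M2 M3) M4)): 24×29 by 29×16 → 24×16, cost 24·29·16 = 11136; cumulative 14268. Total 14268.
Order Q = ((M1 (M2 M3)) M4): (M2 M3): 29×2 by 2×6 → 29×6, cost 29·2·6 = 348; (M1 (M2 M3)): 24×29 by 29×6 → 24×6, cost 24·29·6 = 4176; cumulative 4524; ((M1 (M2 M3)) M4): 24×6 by 6×16 → 24×16, cost 24·6·16 = 2304; cumulative 6828. Total 6828.
Difference: |14268 − 6828| = 7440.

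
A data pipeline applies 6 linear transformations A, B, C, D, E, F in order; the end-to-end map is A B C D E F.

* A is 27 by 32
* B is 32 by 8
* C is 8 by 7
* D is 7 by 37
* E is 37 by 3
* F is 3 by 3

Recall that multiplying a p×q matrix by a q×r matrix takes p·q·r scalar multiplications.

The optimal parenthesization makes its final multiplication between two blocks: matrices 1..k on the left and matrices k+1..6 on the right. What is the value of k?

Adjacent pairs: AB = 27·32·8 = 6912; BC = 32·8·7 = 1792; CD = 8·7·37 = 2072; DE = 7·37·3 = 777; EF = 37·3·3 = 333.
Length 3: A..C: k=1: 0+1792+27·32·7=7840; k=2: 6912+0+27·8·7=8424 → min 7840 | B..D: k=2: 0+2072+32·8·37=11544; k=3: 1792+0+32·7·37=10080 → min 10080 | C..E: k=3: 0+777+8·7·3=945; k=4: 2072+0+8·37·3=2960 → min 945 | D..F: k=4: 0+333+7·37·3=1110; k=5: 777+0+7·3·3=840 → min 840.
Length 4: A..D: k=1: 0+10080+27·32·37=42048; k=2: 6912+2072+27·8·37=16976; k=3: 7840+0+27·7·37=14833 → min 14833 | B..E: k=2: 0+945+32·8·3=1713; k=3: 1792+777+32·7·3=3241; k=4: 10080+0+32·37·3=13632 → min 1713 | C..F: k=3: 0+840+8·7·3=1008; k=4: 2072+333+8·37·3=3293; k=5: 945+0+8·3·3=1017 → min 1008.
Length 5: A..E: k=1: 0+1713+27·32·3=4305; k=2: 6912+945+27·8·3=8505; k=3: 7840+777+27·7·3=9184; k=4: 14833+0+27·37·3=17830 → min 4305 | B..F: k=2: 0+1008+32·8·3=1776; k=3: 1792+840+32·7·3=3304; k=4: 10080+333+32·37·3=13965; k=5: 1713+0+32·3·3=2001 → min 1776.
Top-level splits: k=1: (A..A)·(B..F) → 0+1776+27·32·3 = 4368; k=2: (A..B)·(C..F) → 6912+1008+27·8·3 = 8568; k=3: (A..C)·(D..F) → 7840+840+27·7·3 = 9247; k=4: (A..D)·(E..F) → 14833+333+27·37·3 = 18163; k=5: (A..E)·(F..F) → 4305+0+27·3·3 = 4548.
Best split is after A, i.e. k = 1.

1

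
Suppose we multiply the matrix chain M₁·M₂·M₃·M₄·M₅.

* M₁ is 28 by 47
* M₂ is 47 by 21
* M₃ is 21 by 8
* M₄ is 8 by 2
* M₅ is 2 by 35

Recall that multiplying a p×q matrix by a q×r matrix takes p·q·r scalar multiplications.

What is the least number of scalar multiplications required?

6902

Adjacent pairs: M₁M₂ = 28·47·21 = 27636; M₂M₃ = 47·21·8 = 7896; M₃M₄ = 21·8·2 = 336; M₄M₅ = 8·2·35 = 560.
Length 3: M₁..M₃: k=1: 0+7896+28·47·8=18424; k=2: 27636+0+28·21·8=32340 → min 18424 | M₂..M₄: k=2: 0+336+47·21·2=2310; k=3: 7896+0+47·8·2=8648 → min 2310 | M₃..M₅: k=3: 0+560+21·8·35=6440; k=4: 336+0+21·2·35=1806 → min 1806.
Length 4: M₁..M₄: k=1: 0+2310+28·47·2=4942; k=2: 27636+336+28·21·2=29148; k=3: 18424+0+28·8·2=18872 → min 4942 | M₂..M₅: k=2: 0+1806+47·21·35=36351; k=3: 7896+560+47·8·35=21616; k=4: 2310+0+47·2·35=5600 → min 5600.
Length 5: M₁..M₅: k=1: 0+5600+28·47·35=51660; k=2: 27636+1806+28·21·35=50022; k=3: 18424+560+28·8·35=26824; k=4: 4942+0+28·2·35=6902 → min 6902.
Optimal order: ((M₁·(M₂·(M₃·M₄)))·M₅) with cost 6902.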